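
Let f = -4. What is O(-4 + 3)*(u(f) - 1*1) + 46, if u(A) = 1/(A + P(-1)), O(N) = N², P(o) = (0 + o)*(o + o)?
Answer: 89/2 ≈ 44.500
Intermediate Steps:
P(o) = 2*o² (P(o) = o*(2*o) = 2*o²)
u(A) = 1/(2 + A) (u(A) = 1/(A + 2*(-1)²) = 1/(A + 2*1) = 1/(A + 2) = 1/(2 + A))
O(-4 + 3)*(u(f) - 1*1) + 46 = (-4 + 3)²*(1/(2 - 4) - 1*1) + 46 = (-1)²*(1/(-2) - 1) + 46 = 1*(-½ - 1) + 46 = 1*(-3/2) + 46 = -3/2 + 46 = 89/2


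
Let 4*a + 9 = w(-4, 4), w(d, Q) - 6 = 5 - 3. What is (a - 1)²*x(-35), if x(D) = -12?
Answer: -75/4 ≈ -18.750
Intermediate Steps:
w(d, Q) = 8 (w(d, Q) = 6 + (5 - 3) = 6 + 2 = 8)
a = -¼ (a = -9/4 + (¼)*8 = -9/4 + 2 = -¼ ≈ -0.25000)
(a - 1)²*x(-35) = (-¼ - 1)²*(-12) = (-5/4)²*(-12) = (25/16)*(-12) = -75/4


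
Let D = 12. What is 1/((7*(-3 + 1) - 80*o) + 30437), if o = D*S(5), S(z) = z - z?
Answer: 1/30423 ≈ 3.2870e-5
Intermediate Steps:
S(z) = 0
o = 0 (o = 12*0 = 0)
1/((7*(-3 + 1) - 80*o) + 30437) = 1/((7*(-3 + 1) - 80*0) + 30437) = 1/((7*(-2) + 0) + 30437) = 1/((-14 + 0) + 30437) = 1/(-14 + 30437) = 1/30423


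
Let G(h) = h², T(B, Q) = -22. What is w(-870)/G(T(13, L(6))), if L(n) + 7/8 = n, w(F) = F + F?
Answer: -435/121 ≈ -3.5950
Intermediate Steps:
w(F) = 2*F
L(n) = -7/8 + n
w(-870)/G(T(13, L(6))) = (2*(-870))/((-22)²) = -1740/484 = -1740*1/484 = -435/121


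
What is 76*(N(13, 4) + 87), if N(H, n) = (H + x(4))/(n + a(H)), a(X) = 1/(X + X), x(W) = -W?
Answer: 237348/35 ≈ 6781.4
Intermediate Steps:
a(X) = 1/(2*X)
N(H, n) = (-4 + H)/(n + 1/(2*H)) (N(H, n) = (H - 1*4)/(n + 1/(2*H)) = (H - 4)/(n + 1/(2*H)) = (-4 + H)/(n + 1/(2*H)))
76*(N(13, 4) + 87) = 76*(2*13*(-4 + 13)/(1 + 2*13*4) + 87) = 76*(2*13*9/(1 + 104) + 87) = 76*(2*13*9/105 + 87) = 76*(2*13*(1/105)*9 + 87) = 76*(78/35 + 87) = 76*(3123/35) = 237348/35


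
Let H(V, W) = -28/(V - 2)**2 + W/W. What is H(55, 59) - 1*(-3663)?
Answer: 10292148/2809 ≈ 3664.0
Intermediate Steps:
H(V, W) = 1 - 28/(-2 + V)**2 (H(V, W) = -28/(-2 + V)**2 + 1 = 1 - 28/(-2 + V)**2)
H(55, 59) - 1*(-3663) = (1 - 28/(-2 + 55)**2) - 1*(-3663) = (1 - 28/53**2) + 3663 = (1 - 28*1/2809) + 3663 = (1 - 28/2809) + 3663 = 2781/2809 + 3663 = 10292148/2809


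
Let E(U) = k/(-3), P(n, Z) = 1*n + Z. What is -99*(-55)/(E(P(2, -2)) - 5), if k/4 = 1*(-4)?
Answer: 16335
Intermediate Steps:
k = -16 (k = 4*(1*(-4)) = 4*(-4) = -16)
P(n, Z) = Z + n (P(n, Z) = n + Z = Z + n)
E(U) = 16/3 (E(U) = -16/(-3) = -16*(-⅓) = 16/3)
-99*(-55)/(E(P(2, -2)) - 5) = -99*(-55)/(16/3 - 5) = -(-5445)/⅓ = -(-5445)*3 = -1*(-16335) = 16335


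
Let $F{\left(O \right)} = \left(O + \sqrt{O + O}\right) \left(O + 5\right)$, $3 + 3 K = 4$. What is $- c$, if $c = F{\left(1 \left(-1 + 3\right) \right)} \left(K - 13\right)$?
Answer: $\frac{1064}{3} \approx 354.67$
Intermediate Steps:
$K = \frac{1}{3}$ ($K = -1 + \frac{1}{3} \cdot 4 = -1 + \frac{4}{3} = \frac{1}{3} \approx 0.33333$)
$F{\left(O \right)} = \left(5 + O\right) \left(O + \sqrt{2} \sqrt{O}\right)$ ($F{\left(O \right)} = \left(O + \sqrt{2 O}\right) \left(5 + O\right) = \left(O + \sqrt{2} \sqrt{O}\right) \left(5 + O\right) = \left(5 + O\right) \left(O + \sqrt{2} \sqrt{O}\right)$)
$c = - \frac{1064}{3}$ ($c = \left(\left(1 \left(-1 + 3\right)\right)^{2} + 5 \cdot 1 \left(-1 + 3\right) + \sqrt{2} \left(1 \left(-1 + 3\right)\right)^{\frac{3}{2}} + 5 \sqrt{2} \sqrt{1 \left(-1 + 3\right)}\right) \left(\frac{1}{3} - 13\right) = \left(\left(1 \cdot 2\right)^{2} + 5 \cdot 1 \cdot 2 + \sqrt{2} \left(1 \cdot 2\right)^{\frac{3}{2}} + 5 \sqrt{2} \sqrt{1 \cdot 2}\right) \left(- \frac{38}{3}\right) = \left(2^{2} + 5 \cdot 2 + \sqrt{2} \cdot 2^{\frac{3}{2}} + 5 \sqrt{2} \sqrt{2}\right) \left(- \frac{38}{3}\right) = \left(4 + 10 + \sqrt{2} \cdot 2 \sqrt{2} + 10\right) \left(- \frac{38}{3}\right) = \left(4 + 10 + 4 + 10\right) \left(- \frac{38}{3}\right) = 28 \left(- \frac{38}{3}\right) = - \frac{1064}{3} \approx -354.67$)
$- c = \left(-1\right) \left(- \frac{1064}{3}\right) = \frac{1064}{3}$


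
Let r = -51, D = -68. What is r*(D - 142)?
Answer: 10710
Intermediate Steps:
r*(D - 142) = -51*(-68 - 142) = -51*(-210) = 10710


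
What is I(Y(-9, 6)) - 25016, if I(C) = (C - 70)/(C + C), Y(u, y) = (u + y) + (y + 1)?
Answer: -100097/4 ≈ -25024.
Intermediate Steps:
Y(u, y) = 1 + u + 2*y (Y(u, y) = (u + y) + (1 + y) = 1 + u + 2*y)
I(C) = (-70 + C)/(2*C) (I(C) = (-70 + C)/((2*C)) = (-70 + C)*(1/(2*C)) = (-70 + C)/(2*C))
I(Y(-9, 6)) - 25016 = (-70 + (1 - 9 + 2*6))/(2*(1 - 9 + 2*6)) - 25016 = (-70 + (1 - 9 + 12))/(2*(1 - 9 + 12)) - 25016 = (½)*(-70 + 4)/4 - 25016 = (½)*(¼)*(-66) - 25016 = -33/4 - 25016 = -100097/4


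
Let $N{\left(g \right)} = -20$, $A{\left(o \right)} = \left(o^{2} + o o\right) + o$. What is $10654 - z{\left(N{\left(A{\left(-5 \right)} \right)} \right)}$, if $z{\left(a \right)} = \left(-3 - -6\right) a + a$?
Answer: $10734$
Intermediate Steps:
$A{\left(o \right)} = o + 2 o^{2}$ ($A{\left(o \right)} = \left(o^{2} + o^{2}\right) + o = 2 o^{2} + o = o + 2 o^{2}$)
$z{\left(a \right)} = 4 a$ ($z{\left(a \right)} = \left(-3 + 6\right) a + a = 3 a + a = 4 a$)
$10654 - z{\left(N{\left(A{\left(-5 \right)} \right)} \right)} = 10654 - 4 \left(-20\right) = 10654 - -80 = 10654 + 80 = 10734$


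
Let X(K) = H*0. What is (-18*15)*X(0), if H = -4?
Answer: 0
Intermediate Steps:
X(K) = 0 (X(K) = -4*0 = 0)
(-18*15)*X(0) = -18*15*0 = -270*0 = 0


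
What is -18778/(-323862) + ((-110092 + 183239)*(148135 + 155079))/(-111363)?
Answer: -57007906225257/286240031 ≈ -1.9916e+5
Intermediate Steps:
-18778/(-323862) + ((-110092 + 183239)*(148135 + 155079))/(-111363) = -18778*(-1/323862) + (73147*303214)*(-1/111363) = 9389/161931 + 22179194458*(-1/111363) = 9389/161931 - 22179194458/111363 = -57007906225257/286240031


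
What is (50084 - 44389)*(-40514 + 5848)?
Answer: -197422870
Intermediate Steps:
(50084 - 44389)*(-40514 + 5848) = 5695*(-34666) = -197422870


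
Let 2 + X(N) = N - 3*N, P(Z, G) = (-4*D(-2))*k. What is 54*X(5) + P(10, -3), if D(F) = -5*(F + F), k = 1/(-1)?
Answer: -568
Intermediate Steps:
k = -1 (k = 1*(-1) = -1)
D(F) = -10*F
P(Z, G) = 80 (P(Z, G) = -(-40)*(-2)*(-1) = -4*20*(-1) = -80*(-1) = 80)
X(N) = -2 - 2*N (X(N) = -2 + (N - 3*N) = -2 - 2*N)
54*X(5) + P(10, -3) = 54*(-2 - 2*5) + 80 = 54*(-2 - 10) + 80 = 54*(-12) + 80 = -648 + 80 = -568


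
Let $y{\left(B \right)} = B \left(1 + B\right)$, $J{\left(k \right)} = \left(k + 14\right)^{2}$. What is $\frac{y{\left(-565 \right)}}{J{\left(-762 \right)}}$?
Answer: $\frac{79665}{139876} \approx 0.56954$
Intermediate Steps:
$J{\left(k \right)} = \left(14 + k\right)^{2}$
$\frac{y{\left(-565 \right)}}{J{\left(-762 \right)}} = \frac{\left(-565\right) \left(1 - 565\right)}{\left(14 - 762\right)^{2}} = \frac{\left(-565\right) \left(-564\right)}{\left(-748\right)^{2}} = \frac{318660}{559504} = 318660 \cdot \frac{1}{559504} = \frac{79665}{139876}$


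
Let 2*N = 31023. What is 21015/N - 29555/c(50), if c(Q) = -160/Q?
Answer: 509455145/55152 ≈ 9237.3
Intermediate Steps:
N = 31023/2 (N = (½)*31023 = 31023/2 ≈ 15512.)
21015/N - 29555/c(50) = 21015/(31023/2) - 29555/((-160/50)) = 21015*(2/31023) - 29555/((-160*1/50)) = 4670/3447 - 29555/(-16/5) = 4670/3447 - 29555*(-5/16) = 4670/3447 + 147775/16 = 509455145/55152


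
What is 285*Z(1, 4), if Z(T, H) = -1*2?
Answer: -570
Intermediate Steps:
Z(T, H) = -2
285*Z(1, 4) = 285*(-2) = -570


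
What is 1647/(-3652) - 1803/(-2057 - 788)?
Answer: 1898841/10389940 ≈ 0.18276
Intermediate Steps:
1647/(-3652) - 1803/(-2057 - 788) = 1647*(-1/3652) - 1803/(-2845) = -1647/3652 - 1803*(-1/2845) = -1647/3652 + 1803/2845 = 1898841/10389940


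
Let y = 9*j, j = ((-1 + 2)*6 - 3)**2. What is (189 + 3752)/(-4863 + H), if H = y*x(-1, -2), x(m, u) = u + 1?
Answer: -3941/4944 ≈ -0.79713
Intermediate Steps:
j = 9 (j = (1*6 - 3)**2 = (6 - 3)**2 = 3**2 = 9)
y = 81 (y = 9*9 = 81)
x(m, u) = 1 + u
H = -81 (H = 81*(1 - 2) = 81*(-1) = -81)
(189 + 3752)/(-4863 + H) = (189 + 3752)/(-4863 - 81) = 3941/(-4944) = 3941*(-1/4944) = -3941/4944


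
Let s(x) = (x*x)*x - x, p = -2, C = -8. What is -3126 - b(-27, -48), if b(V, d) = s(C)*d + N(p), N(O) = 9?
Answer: -27327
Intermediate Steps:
s(x) = x³ - x (s(x) = x²*x - x = x³ - x)
b(V, d) = 9 - 504*d (b(V, d) = ((-8)³ - 1*(-8))*d + 9 = (-512 + 8)*d + 9 = -504*d + 9 = 9 - 504*d)
-3126 - b(-27, -48) = -3126 - (9 - 504*(-48)) = -3126 - (9 + 24192) = -3126 - 1*24201 = -3126 - 24201 = -27327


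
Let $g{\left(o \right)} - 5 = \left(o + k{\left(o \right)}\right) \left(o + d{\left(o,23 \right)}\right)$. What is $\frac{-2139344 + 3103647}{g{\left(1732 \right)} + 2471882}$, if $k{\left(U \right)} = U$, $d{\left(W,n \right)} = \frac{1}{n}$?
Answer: $\frac{22178969}{194848769} \approx 0.11383$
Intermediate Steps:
$g{\left(o \right)} = 5 + 2 o \left(\frac{1}{23} + o\right)$ ($g{\left(o \right)} = 5 + \left(o + o\right) \left(o + \frac{1}{23}\right) = 5 + 2 o \left(o + \frac{1}{23}\right) = 5 + 2 o \left(\frac{1}{23} + o\right)$)
$\frac{-2139344 + 3103647}{g{\left(1732 \right)} + 2471882} = \frac{-2139344 + 3103647}{\left(5 + 2 \cdot 1732^{2} + \frac{2}{23} \cdot 1732\right) + 2471882} = \frac{964303}{\left(5 + 2 \cdot 2999824 + \frac{3464}{23}\right) + 2471882} = \frac{964303}{\left(5 + 5999648 + \frac{3464}{23}\right) + 2471882} = \frac{964303}{\frac{137995483}{23} + 2471882} = \frac{964303}{\frac{194848769}{23}} = 964303 \cdot \frac{23}{194848769} = \frac{22178969}{194848769}$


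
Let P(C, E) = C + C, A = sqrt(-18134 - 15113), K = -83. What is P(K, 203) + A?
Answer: -166 + I*sqrt(33247) ≈ -166.0 + 182.34*I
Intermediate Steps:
A = I*sqrt(33247) (A = sqrt(-33247) = I*sqrt(33247) ≈ 182.34*I)
P(C, E) = 2*C
P(K, 203) + A = 2*(-83) + I*sqrt(33247) = -166 + I*sqrt(33247)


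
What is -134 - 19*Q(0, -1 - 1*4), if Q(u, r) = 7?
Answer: -267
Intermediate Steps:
-134 - 19*Q(0, -1 - 1*4) = -134 - 19*7 = -134 - 133 = -267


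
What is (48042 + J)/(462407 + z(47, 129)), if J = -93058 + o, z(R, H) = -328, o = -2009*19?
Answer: -83187/462079 ≈ -0.18003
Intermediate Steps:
o = -38171
J = -131229 (J = -93058 - 38171 = -131229)
(48042 + J)/(462407 + z(47, 129)) = (48042 - 131229)/(462407 - 328) = -83187/462079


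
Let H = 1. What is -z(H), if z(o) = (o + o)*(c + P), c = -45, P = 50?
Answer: -10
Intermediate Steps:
z(o) = 10*o (z(o) = (o + o)*(-45 + 50) = (2*o)*5 = 10*o)
-z(H) = -10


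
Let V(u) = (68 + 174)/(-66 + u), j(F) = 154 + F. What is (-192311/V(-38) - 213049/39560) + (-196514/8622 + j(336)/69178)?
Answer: 2563916563778603683/31033434813480 ≈ 82618.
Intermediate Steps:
V(u) = 242/(-66 + u)
(-192311/V(-38) - 213049/39560) + (-196514/8622 + j(336)/69178) = (-192311/(242/(-66 - 38)) - 213049/39560) + (-196514/8622 + (154 + 336)/69178) = (-192311/(242/(-104)) - 213049*1/39560) + (-196514*1/8622 + 490*(1/69178)) = (-192311/(242*(-1/104)) - 9263/1720) + (-98257/4311 + 245/34589) = (-192311/(-121/52) - 9263/1720) - 3397555178/149113179 = (-192311*(-52/121) - 9263/1720) - 3397555178/149113179 = (10000172/121 - 9263/1720) - 3397555178/149113179 = 17199175017/208120 - 3397555178/149113179 = 2563916563778603683/31033434813480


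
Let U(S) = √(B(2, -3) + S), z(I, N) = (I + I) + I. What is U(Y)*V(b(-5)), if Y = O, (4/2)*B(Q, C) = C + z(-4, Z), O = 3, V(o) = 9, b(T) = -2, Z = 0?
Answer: 27*I*√2/2 ≈ 19.092*I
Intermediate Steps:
z(I, N) = 3*I (z(I, N) = 2*I + I = 3*I)
B(Q, C) = -6 + C/2 (B(Q, C) = (C + 3*(-4))/2 = (C - 12)/2 = (-12 + C)/2 = -6 + C/2)
Y = 3
U(S) = √(-15/2 + S) (U(S) = √((-6 + (½)*(-3)) + S) = √((-6 - 3/2) + S) = √(-15/2 + S))
U(Y)*V(b(-5)) = (√(-30 + 4*3)/2)*9 = (√(-30 + 12)/2)*9 = (√(-18)/2)*9 = ((3*I*√2)/2)*9 = (3*I*√2/2)*9 = 27*I*√2/2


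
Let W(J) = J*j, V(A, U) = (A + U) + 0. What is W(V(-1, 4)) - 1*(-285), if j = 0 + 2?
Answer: 291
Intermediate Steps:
j = 2
V(A, U) = A + U
W(J) = 2*J (W(J) = J*2 = 2*J)
W(V(-1, 4)) - 1*(-285) = 2*(-1 + 4) - 1*(-285) = 2*3 + 285 = 6 + 285 = 291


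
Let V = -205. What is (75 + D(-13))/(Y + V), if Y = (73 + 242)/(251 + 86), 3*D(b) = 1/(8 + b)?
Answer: -189394/515775 ≈ -0.36720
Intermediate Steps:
D(b) = 1/(3*(8 + b))
Y = 315/337 ≈ 0.93472
(75 + D(-13))/(Y + V) = (75 + 1/(3*(8 - 13)))/(315/337 - 205) = (75 + (⅓)/(-5))/(-68770/337) = (75 + (⅓)*(-⅕))*(-337/68770) = (75 - 1/15)*(-337/68770) = (1124/15)*(-337/68770) = -189394/515775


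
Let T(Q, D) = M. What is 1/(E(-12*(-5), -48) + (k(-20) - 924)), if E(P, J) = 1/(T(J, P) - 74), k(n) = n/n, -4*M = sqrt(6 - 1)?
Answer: -80866137/74640537299 - 4*sqrt(5)/74640537299 ≈ -0.0010834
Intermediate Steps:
M = -sqrt(5)/4 (M = -sqrt(6 - 1)/4 = -sqrt(5)/4 ≈ -0.55902)
T(Q, D) = -sqrt(5)/4
k(n) = 1
E(P, J) = 1/(-74 - sqrt(5)/4) (E(P, J) = 1/(-sqrt(5)/4 - 74) = 1/(-74 - sqrt(5)/4))
1/(E(-12*(-5), -48) + (k(-20) - 924)) = 1/((-1184/87611 + 4*sqrt(5)/87611) + (1 - 924)) = 1/((-1184/87611 + 4*sqrt(5)/87611) - 923) = 1/(-80866137/87611 + 4*sqrt(5)/87611)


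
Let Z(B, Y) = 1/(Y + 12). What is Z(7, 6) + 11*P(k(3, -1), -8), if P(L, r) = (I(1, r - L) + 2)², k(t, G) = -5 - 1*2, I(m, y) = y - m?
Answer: 1/18 ≈ 0.055556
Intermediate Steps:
k(t, G) = -7 (k(t, G) = -5 - 2 = -7)
P(L, r) = (1 + r - L)² (P(L, r) = (((r - L) - 1*1) + 2)² = (((r - L) - 1) + 2)² = ((-1 + r - L) + 2)² = (1 + r - L)²)
Z(B, Y) = 1/(12 + Y)
Z(7, 6) + 11*P(k(3, -1), -8) = 1/(12 + 6) + 11*(1 - 8 - 1*(-7))² = 1/18 + 11*(1 - 8 + 7)² = 1/18 + 11*0² = 1/18 + 11*0 = 1/18 + 0 = 1/18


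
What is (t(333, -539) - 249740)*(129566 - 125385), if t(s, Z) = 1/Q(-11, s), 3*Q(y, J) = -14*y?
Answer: -160801080217/154 ≈ -1.0442e+9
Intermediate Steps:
Q(y, J) = -14*y/3 (Q(y, J) = (-14*y)/3 = -14*y/3)
t(s, Z) = 3/154 (t(s, Z) = 1/(-14/3*(-11)) = 1/(154/3) = 3/154)
(t(333, -539) - 249740)*(129566 - 125385) = (3/154 - 249740)*(129566 - 125385) = -38459957/154*4181 = -160801080217/154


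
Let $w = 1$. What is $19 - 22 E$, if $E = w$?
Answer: $-3$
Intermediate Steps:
$E = 1$
$19 - 22 E = 19 - 22 = -3$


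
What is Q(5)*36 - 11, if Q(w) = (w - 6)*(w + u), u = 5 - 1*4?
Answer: -227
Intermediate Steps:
u = 1 (u = 5 - 4 = 1)
Q(w) = (1 + w)*(-6 + w) (Q(w) = (w - 6)*(w + 1) = (-6 + w)*(1 + w) = (1 + w)*(-6 + w))
Q(5)*36 - 11 = (-6 + 5**2 - 5*5)*36 - 11 = (-6 + 25 - 25)*36 - 11 = -6*36 - 11 = -216 - 11 = -227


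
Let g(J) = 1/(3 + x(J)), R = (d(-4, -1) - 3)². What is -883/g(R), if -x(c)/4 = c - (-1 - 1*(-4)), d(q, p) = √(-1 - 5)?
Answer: -2649 - 21192*I*√6 ≈ -2649.0 - 51910.0*I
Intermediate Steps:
d(q, p) = I*√6 (d(q, p) = √(-6) = I*√6)
R = (-3 + I*√6)² (R = (I*√6 - 3)² = (-3 + I*√6)² ≈ 3.0 - 14.697*I)
x(c) = 12 - 4*c (x(c) = -4*(c - (-1 - 1*(-4))) = -4*(c - (-1 + 4)) = -4*(c - 1*3) = -4*(c - 3) = -4*(-3 + c) = 12 - 4*c)
g(J) = 1/(15 - 4*J) (g(J) = 1/(3 + (12 - 4*J)) = 1/(15 - 4*J))
-883/g(R) = -(13245 - 3532*(3 - I*√6)²) = -883*(15 - 4*(3 - I*√6)²) = -13245 + 3532*(3 - I*√6)²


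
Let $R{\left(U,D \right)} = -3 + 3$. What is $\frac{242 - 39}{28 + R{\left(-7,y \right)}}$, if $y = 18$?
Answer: $\frac{29}{4} \approx 7.25$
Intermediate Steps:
$R{\left(U,D \right)} = 0$
$\frac{242 - 39}{28 + R{\left(-7,y \right)}} = \frac{242 - 39}{28 + 0} = \frac{203}{28} = 203 \cdot \frac{1}{28} = \frac{29}{4}$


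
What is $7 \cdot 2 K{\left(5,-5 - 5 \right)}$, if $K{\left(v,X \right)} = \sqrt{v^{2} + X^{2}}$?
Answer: $70 \sqrt{5} \approx 156.52$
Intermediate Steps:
$K{\left(v,X \right)} = \sqrt{X^{2} + v^{2}}$
$7 \cdot 2 K{\left(5,-5 - 5 \right)} = 7 \cdot 2 \sqrt{\left(-5 - 5\right)^{2} + 5^{2}} = 14 \sqrt{\left(-5 - 5\right)^{2} + 25} = 14 \sqrt{\left(-10\right)^{2} + 25} = 14 \sqrt{100 + 25} = 14 \sqrt{125} = 14 \cdot 5 \sqrt{5} = 70 \sqrt{5}$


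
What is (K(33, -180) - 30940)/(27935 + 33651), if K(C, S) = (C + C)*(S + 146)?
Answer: -16592/30793 ≈ -0.53882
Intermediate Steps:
K(C, S) = 2*C*(146 + S) (K(C, S) = (2*C)*(146 + S) = 2*C*(146 + S))
(K(33, -180) - 30940)/(27935 + 33651) = (2*33*(146 - 180) - 30940)/(27935 + 33651) = (2*33*(-34) - 30940)/61586 = (-2244 - 30940)*(1/61586) = -33184*1/61586 = -16592/30793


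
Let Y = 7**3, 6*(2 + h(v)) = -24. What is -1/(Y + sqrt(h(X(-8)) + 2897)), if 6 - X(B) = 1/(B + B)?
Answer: -7/2342 + sqrt(59)/16394 ≈ -0.0025204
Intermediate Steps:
X(B) = 6 - 1/(2*B) (X(B) = 6 - 1/(B + B) = 6 - 1/(2*B))
h(v) = -6 (h(v) = -2 + (1/6)*(-24) = -2 - 4 = -6)
Y = 343
-1/(Y + sqrt(h(X(-8)) + 2897)) = -1/(343 + sqrt(-6 + 2897)) = -1/(343 + sqrt(2891)) = -1/(343 + 7*sqrt(59))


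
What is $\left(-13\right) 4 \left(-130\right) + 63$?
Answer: $6823$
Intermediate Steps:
$\left(-13\right) 4 \left(-130\right) + 63 = \left(-52\right) \left(-130\right) + 63 = 6760 + 63 = 6823$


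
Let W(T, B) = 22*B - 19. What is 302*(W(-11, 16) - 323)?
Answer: 3020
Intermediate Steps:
W(T, B) = -19 + 22*B
302*(W(-11, 16) - 323) = 302*((-19 + 22*16) - 323) = 302*((-19 + 352) - 323) = 302*(333 - 323) = 302*10 = 3020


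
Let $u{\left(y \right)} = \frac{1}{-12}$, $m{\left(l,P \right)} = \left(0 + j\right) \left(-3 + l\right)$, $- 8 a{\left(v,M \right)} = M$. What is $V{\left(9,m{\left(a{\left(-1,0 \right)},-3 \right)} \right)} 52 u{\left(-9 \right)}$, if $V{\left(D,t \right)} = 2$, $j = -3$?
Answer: $- \frac{26}{3} \approx -8.6667$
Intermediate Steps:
$a{\left(v,M \right)} = - \frac{M}{8}$
$m{\left(l,P \right)} = 9 - 3 l$ ($m{\left(l,P \right)} = \left(0 - 3\right) \left(-3 + l\right) = - 3 \left(-3 + l\right) = 9 - 3 l$)
$u{\left(y \right)} = - \frac{1}{12}$
$V{\left(9,m{\left(a{\left(-1,0 \right)},-3 \right)} \right)} 52 u{\left(-9 \right)} = 2 \cdot 52 \left(- \frac{1}{12}\right) = 104 \left(- \frac{1}{12}\right) = - \frac{26}{3}$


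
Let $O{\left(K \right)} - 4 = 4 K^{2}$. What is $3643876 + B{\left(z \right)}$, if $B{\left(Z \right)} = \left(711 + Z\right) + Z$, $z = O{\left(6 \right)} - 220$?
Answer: $3644443$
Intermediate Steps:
$O{\left(K \right)} = 4 + 4 K^{2}$
$z = -72$ ($z = \left(4 + 4 \cdot 6^{2}\right) - 220 = \left(4 + 4 \cdot 36\right) - 220 = \left(4 + 144\right) - 220 = 148 - 220 = -72$)
$B{\left(Z \right)} = 711 + 2 Z$
$3643876 + B{\left(z \right)} = 3643876 + \left(711 + 2 \left(-72\right)\right) = 3643876 + \left(711 - 144\right) = 3643876 + 567 = 3644443$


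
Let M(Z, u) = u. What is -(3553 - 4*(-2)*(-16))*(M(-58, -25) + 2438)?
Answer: -8264525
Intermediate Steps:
-(3553 - 4*(-2)*(-16))*(M(-58, -25) + 2438) = -(3553 - 4*(-2)*(-16))*(-25 + 2438) = -(3553 + 8*(-16))*2413 = -(3553 - 128)*2413 = -3425*2413 = -1*8264525 = -8264525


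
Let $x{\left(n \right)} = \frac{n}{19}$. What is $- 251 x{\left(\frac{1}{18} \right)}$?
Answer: $- \frac{251}{342} \approx -0.73392$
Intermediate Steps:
$x{\left(n \right)} = \frac{n}{19}$ ($x{\left(n \right)} = n \frac{1}{19} = \frac{n}{19}$)
$- 251 x{\left(\frac{1}{18} \right)} = - 251 \frac{1}{19 \cdot 18} = - 251 \cdot \frac{1}{19} \cdot \frac{1}{18} = \left(-251\right) \frac{1}{342} = - \frac{251}{342}$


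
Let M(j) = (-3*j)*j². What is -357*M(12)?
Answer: 1850688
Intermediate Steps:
M(j) = -3*j³
-357*M(12) = -(-1071)*12³ = -(-1071)*1728 = -357*(-5184) = 1850688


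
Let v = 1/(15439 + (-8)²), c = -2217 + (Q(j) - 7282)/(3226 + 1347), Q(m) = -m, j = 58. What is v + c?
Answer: -157288487970/70895219 ≈ -2218.6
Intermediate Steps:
c = -10145681/4573 (c = -2217 + (-1*58 - 7282)/(3226 + 1347) = -2217 + (-58 - 7282)/4573 = -2217 - 7340*1/4573 = -2217 - 7340/4573 = -10145681/4573 ≈ -2218.6)
v = 1/15503 (v = 1/(15439 + 64) = 1/15503 ≈ 6.4504e-5)
v + c = 1/15503 - 10145681/4573 = -157288487970/70895219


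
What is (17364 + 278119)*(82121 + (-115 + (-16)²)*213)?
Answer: 33139600382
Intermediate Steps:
(17364 + 278119)*(82121 + (-115 + (-16)²)*213) = 295483*(82121 + (-115 + 256)*213) = 295483*(82121 + 141*213) = 295483*(82121 + 30033) = 295483*112154 = 33139600382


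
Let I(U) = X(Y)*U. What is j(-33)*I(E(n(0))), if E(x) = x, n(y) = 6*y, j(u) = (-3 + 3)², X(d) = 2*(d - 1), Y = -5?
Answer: 0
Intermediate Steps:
X(d) = -2 + 2*d (X(d) = 2*(-1 + d) = -2 + 2*d)
j(u) = 0 (j(u) = 0² = 0)
I(U) = -12*U (I(U) = (-2 + 2*(-5))*U = (-2 - 10)*U = -12*U)
j(-33)*I(E(n(0))) = 0*(-72*0) = 0*(-12*0) = 0*0 = 0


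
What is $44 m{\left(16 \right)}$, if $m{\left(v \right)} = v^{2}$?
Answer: $11264$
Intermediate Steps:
$44 m{\left(16 \right)} = 44 \cdot 16^{2} = 44 \cdot 256 = 11264$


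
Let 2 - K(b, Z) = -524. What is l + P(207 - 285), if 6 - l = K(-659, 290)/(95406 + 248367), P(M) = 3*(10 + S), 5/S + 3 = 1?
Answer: 19594009/687546 ≈ 28.498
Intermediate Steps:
S = -5/2 (S = 5/(-3 + 1) = 5/(-2) = 5*(-½) = -5/2 ≈ -2.5000)
K(b, Z) = 526 (K(b, Z) = 2 - 1*(-524) = 2 + 524 = 526)
P(M) = 45/2 (P(M) = 3*(10 - 5/2) = 3*(15/2) = 45/2)
l = 2062112/343773 (l = 6 - 526/(95406 + 248367) = 6 - 526/343773 = 2062112/343773 ≈ 5.9985)
l + P(207 - 285) = 2062112/343773 + 45/2 = 19594009/687546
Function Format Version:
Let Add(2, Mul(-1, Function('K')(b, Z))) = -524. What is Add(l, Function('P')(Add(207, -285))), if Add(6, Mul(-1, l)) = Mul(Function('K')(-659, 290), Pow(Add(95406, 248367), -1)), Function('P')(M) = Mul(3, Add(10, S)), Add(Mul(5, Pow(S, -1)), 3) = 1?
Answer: Rational(19594009, 687546) ≈ 28.498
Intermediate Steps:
S = Rational(-5, 2) (S = Mul(5, Pow(Add(-3, 1), -1)) = Mul(5, Pow(-2, -1)) = Mul(5, Rational(-1, 2)) = Rational(-5, 2) ≈ -2.5000)
Function('K')(b, Z) = 526 (Function('K')(b, Z) = Add(2, Mul(-1, -524)) = Add(2, 524) = 526)
Function('P')(M) = Rational(45, 2) (Function('P')(M) = Mul(3, Add(10, Rational(-5, 2))) = Mul(3, Rational(15, 2)) = Rational(45, 2))
l = Rational(2062112, 343773) (l = Add(6, Mul(-1, Mul(526, Pow(Add(95406, 248367), -1)))) = Add(6, Mul(-1, Mul(526, Pow(343773, -1)))) = Add(6, Mul(-1, Mul(526, Rational(1, 343773)))) = Add(6, Mul(-1, Rational(526, 343773))) = Add(6, Rational(-526, 343773)) = Rational(2062112, 343773) ≈ 5.9985)
Add(l, Function('P')(Add(207, -285))) = Add(Rational(2062112, 343773), Rational(45, 2)) = Rational(19594009, 687546)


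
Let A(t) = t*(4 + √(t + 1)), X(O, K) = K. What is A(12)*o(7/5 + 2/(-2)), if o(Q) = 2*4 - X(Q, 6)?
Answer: 96 + 24*√13 ≈ 182.53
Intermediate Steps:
o(Q) = 2 (o(Q) = 2*4 - 1*6 = 8 - 6 = 2)
A(t) = t*(4 + √(1 + t))
A(12)*o(7/5 + 2/(-2)) = (12*(4 + √(1 + 12)))*2 = (12*(4 + √13))*2 = (48 + 12*√13)*2 = 96 + 24*√13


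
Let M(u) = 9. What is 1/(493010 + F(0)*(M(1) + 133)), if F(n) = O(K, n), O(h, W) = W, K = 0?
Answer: 1/493010 ≈ 2.0284e-6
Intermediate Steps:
F(n) = n
1/(493010 + F(0)*(M(1) + 133)) = 1/(493010 + 0*(9 + 133)) = 1/(493010 + 0*142) = 1/(493010 + 0) = 1/493010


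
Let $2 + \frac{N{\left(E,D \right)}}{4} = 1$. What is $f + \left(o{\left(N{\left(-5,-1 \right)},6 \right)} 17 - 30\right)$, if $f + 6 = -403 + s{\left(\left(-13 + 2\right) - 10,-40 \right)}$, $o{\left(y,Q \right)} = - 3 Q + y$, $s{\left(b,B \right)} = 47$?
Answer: $-766$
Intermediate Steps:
$N{\left(E,D \right)} = -4$ ($N{\left(E,D \right)} = -8 + 4 \cdot 1 = -8 + 4 = -4$)
$o{\left(y,Q \right)} = y - 3 Q$
$f = -362$ ($f = -6 + \left(-403 + 47\right) = -6 - 356 = -362$)
$f + \left(o{\left(N{\left(-5,-1 \right)},6 \right)} 17 - 30\right) = -362 + \left(\left(-4 - 18\right) 17 - 30\right) = -362 - 404 = -766$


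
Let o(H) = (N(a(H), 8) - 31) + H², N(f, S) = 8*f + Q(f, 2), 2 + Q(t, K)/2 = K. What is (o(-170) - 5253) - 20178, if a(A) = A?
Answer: 2078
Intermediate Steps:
Q(t, K) = -4 + 2*K
N(f, S) = 8*f (N(f, S) = 8*f + (-4 + 2*2) = 8*f + (-4 + 4) = 8*f + 0 = 8*f)
o(H) = -31 + H² + 8*H (o(H) = (8*H - 31) + H² = (-31 + 8*H) + H² = -31 + H² + 8*H)
(o(-170) - 5253) - 20178 = ((-31 + (-170)² + 8*(-170)) - 5253) - 20178 = ((-31 + 28900 - 1360) - 5253) - 20178 = (27509 - 5253) - 20178 = 22256 - 20178 = 2078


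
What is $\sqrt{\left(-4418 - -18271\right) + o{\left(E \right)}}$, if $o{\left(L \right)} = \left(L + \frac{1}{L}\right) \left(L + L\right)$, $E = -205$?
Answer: $\sqrt{97905} \approx 312.9$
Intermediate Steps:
$o{\left(L \right)} = 2 L \left(L + \frac{1}{L}\right)$ ($o{\left(L \right)} = \left(L + \frac{1}{L}\right) 2 L = 2 L \left(L + \frac{1}{L}\right)$)
$\sqrt{\left(-4418 - -18271\right) + o{\left(E \right)}} = \sqrt{\left(-4418 - -18271\right) + \left(2 + 2 \left(-205\right)^{2}\right)} = \sqrt{\left(-4418 + 18271\right) + \left(2 + 2 \cdot 42025\right)} = \sqrt{13853 + \left(2 + 84050\right)} = \sqrt{13853 + 84052} = \sqrt{97905}$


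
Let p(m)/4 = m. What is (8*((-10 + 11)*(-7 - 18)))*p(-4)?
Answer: 3200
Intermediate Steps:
p(m) = 4*m
(8*((-10 + 11)*(-7 - 18)))*p(-4) = (8*((-10 + 11)*(-7 - 18)))*(4*(-4)) = (8*(1*(-25)))*(-16) = (8*(-25))*(-16) = -200*(-16) = 3200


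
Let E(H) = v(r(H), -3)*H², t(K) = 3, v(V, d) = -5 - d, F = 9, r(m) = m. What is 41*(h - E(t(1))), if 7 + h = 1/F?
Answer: 4100/9 ≈ 455.56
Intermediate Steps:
E(H) = -2*H² (E(H) = (-5 - 1*(-3))*H² = (-5 + 3)*H² = -2*H²)
h = -62/9 (h = -7 + 1/9 = -7 + ⅑ = -62/9 ≈ -6.8889)
41*(h - E(t(1))) = 41*(-62/9 - (-2)*3²) = 41*(-62/9 - (-2)*9) = 41*(-62/9 - 1*(-18)) = 41*(-62/9 + 18) = 41*(100/9) = 4100/9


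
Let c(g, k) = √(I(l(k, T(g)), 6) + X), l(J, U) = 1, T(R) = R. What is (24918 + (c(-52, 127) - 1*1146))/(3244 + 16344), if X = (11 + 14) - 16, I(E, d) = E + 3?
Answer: 5943/4897 + √13/19588 ≈ 1.2138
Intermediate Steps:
I(E, d) = 3 + E
X = 9 (X = 25 - 16 = 9)
c(g, k) = √13 (c(g, k) = √((3 + 1) + 9) = √(4 + 9) = √13)
(24918 + (c(-52, 127) - 1*1146))/(3244 + 16344) = (24918 + (√13 - 1*1146))/(3244 + 16344) = (24918 + (√13 - 1146))/19588 = (24918 + (-1146 + √13))*(1/19588) = (23772 + √13)*(1/19588) = 5943/4897 + √13/19588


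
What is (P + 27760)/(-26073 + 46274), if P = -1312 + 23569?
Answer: 50017/20201 ≈ 2.4760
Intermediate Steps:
P = 22257
(P + 27760)/(-26073 + 46274) = (22257 + 27760)/(-26073 + 46274) = 50017/20201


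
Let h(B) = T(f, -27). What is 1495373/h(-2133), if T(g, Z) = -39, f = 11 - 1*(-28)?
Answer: -1495373/39 ≈ -38343.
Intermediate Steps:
f = 39 (f = 11 + 28 = 39)
h(B) = -39
1495373/h(-2133) = 1495373/(-39) = 1495373*(-1/39) = -1495373/39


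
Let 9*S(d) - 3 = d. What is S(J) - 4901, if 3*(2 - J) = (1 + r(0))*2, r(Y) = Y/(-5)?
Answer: -132314/27 ≈ -4900.5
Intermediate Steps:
r(Y) = -Y/5 (r(Y) = Y*(-1/5) = -Y/5)
J = 4/3 (J = 2 - (1 - 1/5*0)*2/3 = 2 - (1 + 0)*2/3 = 2 - 2/3 = 4/3 ≈ 1.3333)
S(d) = 1/3 + d/9
S(J) - 4901 = (1/3 + (1/9)*(4/3)) - 4901 = (1/3 + 4/27) - 4901 = 13/27 - 4901 = -132314/27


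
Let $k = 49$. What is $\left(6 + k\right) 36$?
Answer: $1980$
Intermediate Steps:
$\left(6 + k\right) 36 = \left(6 + 49\right) 36 = 55 \cdot 36 = 1980$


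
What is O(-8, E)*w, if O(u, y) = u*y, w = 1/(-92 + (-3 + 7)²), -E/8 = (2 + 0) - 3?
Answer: 16/19 ≈ 0.84210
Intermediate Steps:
E = 8 (E = -8*((2 + 0) - 3) = -8*(2 - 3) = -8*(-1) = 8)
w = -1/76 (w = 1/(-92 + 4²) = 1/(-92 + 16) = 1/(-76) = -1/76 ≈ -0.013158)
O(-8, E)*w = -8*8*(-1/76) = -64*(-1/76) = 16/19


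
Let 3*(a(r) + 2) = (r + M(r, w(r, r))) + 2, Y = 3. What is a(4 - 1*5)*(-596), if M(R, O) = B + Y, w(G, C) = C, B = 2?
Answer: 0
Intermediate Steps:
M(R, O) = 5 (M(R, O) = 2 + 3 = 5)
a(r) = ⅓ + r/3 (a(r) = -2 + ((r + 5) + 2)/3 = -2 + ((5 + r) + 2)/3 = -2 + (7 + r)/3 = -2 + (7/3 + r/3) = ⅓ + r/3)
a(4 - 1*5)*(-596) = (⅓ + (4 - 1*5)/3)*(-596) = (⅓ + (4 - 5)/3)*(-596) = (⅓ + (⅓)*(-1))*(-596) = (⅓ - ⅓)*(-596) = 0*(-596) = 0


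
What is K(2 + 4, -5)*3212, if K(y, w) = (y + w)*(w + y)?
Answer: 3212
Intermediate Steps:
K(y, w) = (w + y)² (K(y, w) = (w + y)*(w + y) = (w + y)²)
K(2 + 4, -5)*3212 = (-5 + (2 + 4))²*3212 = (-5 + 6)²*3212 = 1²*3212 = 1*3212 = 3212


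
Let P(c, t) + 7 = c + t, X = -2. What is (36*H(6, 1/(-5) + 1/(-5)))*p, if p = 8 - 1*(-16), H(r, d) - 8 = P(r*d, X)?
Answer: -14688/5 ≈ -2937.6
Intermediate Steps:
P(c, t) = -7 + c + t (P(c, t) = -7 + (c + t) = -7 + c + t)
H(r, d) = -1 + d*r (H(r, d) = 8 + (-7 + r*d - 2) = 8 + (-7 + d*r - 2) = 8 + (-9 + d*r) = -1 + d*r)
p = 24 (p = 8 + 16 = 24)
(36*H(6, 1/(-5) + 1/(-5)))*p = (36*(-1 + (1/(-5) + 1/(-5))*6))*24 = (36*(-1 + (1*(-1/5) + 1*(-1/5))*6))*24 = (36*(-1 + (-1/5 - 1/5)*6))*24 = (36*(-1 - 2/5*6))*24 = (36*(-1 - 12/5))*24 = (36*(-17/5))*24 = -612/5*24 = -14688/5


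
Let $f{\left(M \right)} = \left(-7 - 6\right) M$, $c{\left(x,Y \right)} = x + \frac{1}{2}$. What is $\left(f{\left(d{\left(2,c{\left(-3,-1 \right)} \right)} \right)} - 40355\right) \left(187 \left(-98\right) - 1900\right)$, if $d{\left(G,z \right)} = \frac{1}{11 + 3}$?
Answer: $\frac{5713673079}{7} \approx 8.1624 \cdot 10^{8}$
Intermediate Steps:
$c{\left(x,Y \right)} = \frac{1}{2} + x$ ($c{\left(x,Y \right)} = x + \frac{1}{2} = \frac{1}{2} + x$)
$d{\left(G,z \right)} = \frac{1}{14}$
$f{\left(M \right)} = - 13 M$
$\left(f{\left(d{\left(2,c{\left(-3,-1 \right)} \right)} \right)} - 40355\right) \left(187 \left(-98\right) - 1900\right) = \left(\left(-13\right) \frac{1}{14} - 40355\right) \left(187 \left(-98\right) - 1900\right) = \left(- \frac{13}{14} - 40355\right) \left(-18326 - 1900\right) = \left(- \frac{564983}{14}\right) \left(-20226\right) = \frac{5713673079}{7}$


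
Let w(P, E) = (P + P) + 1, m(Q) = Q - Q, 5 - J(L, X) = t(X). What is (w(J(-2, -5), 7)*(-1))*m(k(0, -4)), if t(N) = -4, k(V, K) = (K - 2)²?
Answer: 0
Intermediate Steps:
k(V, K) = (-2 + K)²
J(L, X) = 9 (J(L, X) = 5 - 1*(-4) = 5 + 4 = 9)
m(Q) = 0
w(P, E) = 1 + 2*P (w(P, E) = 2*P + 1 = 1 + 2*P)
(w(J(-2, -5), 7)*(-1))*m(k(0, -4)) = ((1 + 2*9)*(-1))*0 = ((1 + 18)*(-1))*0 = (19*(-1))*0 = -19*0 = 0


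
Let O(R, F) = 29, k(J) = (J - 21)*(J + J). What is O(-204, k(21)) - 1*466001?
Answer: -465972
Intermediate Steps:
k(J) = 2*J*(-21 + J) (k(J) = (-21 + J)*(2*J) = 2*J*(-21 + J))
O(-204, k(21)) - 1*466001 = 29 - 1*466001 = 29 - 466001 = -465972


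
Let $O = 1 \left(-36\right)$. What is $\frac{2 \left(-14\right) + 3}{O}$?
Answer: $\frac{25}{36} \approx 0.69444$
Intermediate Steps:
$O = -36$
$\frac{2 \left(-14\right) + 3}{O} = \frac{2 \left(-14\right) + 3}{-36} = \left(-28 + 3\right) \left(- \frac{1}{36}\right) = \left(-25\right) \left(- \frac{1}{36}\right) = \frac{25}{36}$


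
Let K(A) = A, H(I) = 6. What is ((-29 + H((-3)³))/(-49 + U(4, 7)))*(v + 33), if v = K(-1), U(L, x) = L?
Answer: 736/45 ≈ 16.356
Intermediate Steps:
v = -1
((-29 + H((-3)³))/(-49 + U(4, 7)))*(v + 33) = ((-29 + 6)/(-49 + 4))*(-1 + 33) = -23/(-45)*32 = -23*(-1/45)*32 = (23/45)*32 = 736/45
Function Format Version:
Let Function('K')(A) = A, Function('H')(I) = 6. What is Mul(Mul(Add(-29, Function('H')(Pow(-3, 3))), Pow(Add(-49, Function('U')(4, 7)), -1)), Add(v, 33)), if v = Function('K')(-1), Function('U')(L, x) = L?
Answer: Rational(736, 45) ≈ 16.356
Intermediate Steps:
v = -1
Mul(Mul(Add(-29, Function('H')(Pow(-3, 3))), Pow(Add(-49, Function('U')(4, 7)), -1)), Add(v, 33)) = Mul(Mul(Add(-29, 6), Pow(Add(-49, 4), -1)), Add(-1, 33)) = Mul(Mul(-23, Pow(-45, -1)), 32) = Mul(Mul(-23, Rational(-1, 45)), 32) = Mul(Rational(23, 45), 32) = Rational(736, 45)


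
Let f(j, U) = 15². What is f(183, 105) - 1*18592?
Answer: -18367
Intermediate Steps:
f(j, U) = 225
f(183, 105) - 1*18592 = 225 - 1*18592 = 225 - 18592 = -18367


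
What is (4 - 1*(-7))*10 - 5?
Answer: 105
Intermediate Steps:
(4 - 1*(-7))*10 - 5 = (4 + 7)*10 - 5 = 11*10 - 5 = 110 - 5 = 105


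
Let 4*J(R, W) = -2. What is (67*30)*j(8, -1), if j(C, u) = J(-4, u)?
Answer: -1005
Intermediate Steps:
J(R, W) = -½ (J(R, W) = (¼)*(-2) = -½)
j(C, u) = -½
(67*30)*j(8, -1) = (67*30)*(-½) = 2010*(-½) = -1005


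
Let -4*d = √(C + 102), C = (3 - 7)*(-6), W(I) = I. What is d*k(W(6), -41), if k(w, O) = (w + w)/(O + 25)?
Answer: 9*√14/16 ≈ 2.1047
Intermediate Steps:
k(w, O) = 2*w/(25 + O) (k(w, O) = (2*w)/(25 + O) = 2*w/(25 + O))
C = 24 (C = -4*(-6) = 24)
d = -3*√14/4 (d = -√(24 + 102)/4 = -3*√14/4 ≈ -2.8062)
d*k(W(6), -41) = (-3*√14/4)*(2*6/(25 - 41)) = (-3*√14/4)*(2*6/(-16)) = (-3*√14/4)*(2*6*(-1/16)) = -3*√14/4*(-¾) = 9*√14/16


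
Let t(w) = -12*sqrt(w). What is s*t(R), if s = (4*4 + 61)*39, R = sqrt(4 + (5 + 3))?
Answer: -36036*sqrt(2)*3**(1/4) ≈ -67071.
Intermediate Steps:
R = 2*sqrt(3) (R = sqrt(4 + 8) = sqrt(12) = 2*sqrt(3) ≈ 3.4641)
s = 3003 (s = (16 + 61)*39 = 77*39 = 3003)
s*t(R) = 3003*(-12*sqrt(2)*3**(1/4)) = -36036*sqrt(2)*3**(1/4)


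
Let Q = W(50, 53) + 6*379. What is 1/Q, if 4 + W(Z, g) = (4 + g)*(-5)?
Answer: 1/1985 ≈ 0.00050378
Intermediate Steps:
W(Z, g) = -24 - 5*g (W(Z, g) = -4 + (4 + g)*(-5) = -4 + (-20 - 5*g) = -24 - 5*g)
Q = 1985 (Q = (-24 - 5*53) + 6*379 = (-24 - 265) + 2274 = -289 + 2274 = 1985)
1/Q = 1/1985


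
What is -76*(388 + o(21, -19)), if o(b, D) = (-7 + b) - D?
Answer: -31996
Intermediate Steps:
o(b, D) = -7 + b - D
-76*(388 + o(21, -19)) = -76*(388 + (-7 + 21 - 1*(-19))) = -76*(388 + (-7 + 21 + 19)) = -76*(388 + 33) = -76*421 = -31996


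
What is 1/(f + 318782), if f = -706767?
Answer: -1/387985 ≈ -2.5774e-6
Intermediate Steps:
1/(f + 318782) = 1/(-706767 + 318782) = 1/(-387985) = -1/387985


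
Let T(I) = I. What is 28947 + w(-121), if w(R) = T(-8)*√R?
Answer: 28947 - 88*I ≈ 28947.0 - 88.0*I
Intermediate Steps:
w(R) = -8*√R
28947 + w(-121) = 28947 - 88*I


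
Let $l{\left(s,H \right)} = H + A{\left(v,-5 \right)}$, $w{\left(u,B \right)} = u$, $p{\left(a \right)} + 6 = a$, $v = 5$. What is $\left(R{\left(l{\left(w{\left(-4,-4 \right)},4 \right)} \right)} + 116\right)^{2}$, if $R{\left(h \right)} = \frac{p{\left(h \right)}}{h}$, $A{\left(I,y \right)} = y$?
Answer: $15129$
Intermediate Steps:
$p{\left(a \right)} = -6 + a$
$l{\left(s,H \right)} = -5 + H$ ($l{\left(s,H \right)} = H - 5 = -5 + H$)
$R{\left(h \right)} = \frac{-6 + h}{h}$
$\left(R{\left(l{\left(w{\left(-4,-4 \right)},4 \right)} \right)} + 116\right)^{2} = \left(\frac{-6 + \left(-5 + 4\right)}{-5 + 4} + 116\right)^{2} = \left(\frac{-6 - 1}{-1} + 116\right)^{2} = \left(\left(-1\right) \left(-7\right) + 116\right)^{2} = \left(7 + 116\right)^{2} = 123^{2} = 15129$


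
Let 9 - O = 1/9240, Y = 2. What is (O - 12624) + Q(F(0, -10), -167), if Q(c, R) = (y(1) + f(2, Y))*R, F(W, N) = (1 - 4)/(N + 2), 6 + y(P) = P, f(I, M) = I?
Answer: -111933361/9240 ≈ -12114.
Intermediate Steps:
y(P) = -6 + P
F(W, N) = -3/(2 + N)
Q(c, R) = -3*R (Q(c, R) = ((-6 + 1) + 2)*R = (-5 + 2)*R = -3*R)
O = 83159/9240 (O = 9 - 1/9240 = 83159/9240 ≈ 8.9999)
(O - 12624) + Q(F(0, -10), -167) = (83159/9240 - 12624) - 3*(-167) = -116562601/9240 + 501 = -111933361/9240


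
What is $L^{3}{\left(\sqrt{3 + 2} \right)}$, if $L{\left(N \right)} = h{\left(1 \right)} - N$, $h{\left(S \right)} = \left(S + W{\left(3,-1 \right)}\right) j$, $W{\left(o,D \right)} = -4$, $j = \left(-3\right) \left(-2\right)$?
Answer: $- \left(18 + \sqrt{5}\right)^{3} \approx -8286.6$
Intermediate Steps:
$j = 6$
$h{\left(S \right)} = -24 + 6 S$ ($h{\left(S \right)} = \left(S - 4\right) 6 = \left(-4 + S\right) 6 = -24 + 6 S$)
$L{\left(N \right)} = -18 - N$ ($L{\left(N \right)} = \left(-24 + 6 \cdot 1\right) - N = \left(-24 + 6\right) - N = -18 - N$)
$L^{3}{\left(\sqrt{3 + 2} \right)} = \left(-18 - \sqrt{3 + 2}\right)^{3} = \left(-18 - \sqrt{5}\right)^{3}$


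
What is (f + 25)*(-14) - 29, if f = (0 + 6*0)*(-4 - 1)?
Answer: -379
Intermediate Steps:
f = 0 (f = (0 + 0)*(-5) = 0*(-5) = 0)
(f + 25)*(-14) - 29 = (0 + 25)*(-14) - 29 = 25*(-14) - 29 = -350 - 29 = -379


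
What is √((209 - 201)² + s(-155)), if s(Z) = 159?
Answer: √223 ≈ 14.933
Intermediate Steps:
√((209 - 201)² + s(-155)) = √((209 - 201)² + 159) = √(8² + 159) = √(64 + 159) = √223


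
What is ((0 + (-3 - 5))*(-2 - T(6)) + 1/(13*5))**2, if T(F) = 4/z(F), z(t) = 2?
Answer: 4330561/4225 ≈ 1025.0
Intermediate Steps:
T(F) = 2 (T(F) = 4/2 = 4*(1/2) = 2)
((0 + (-3 - 5))*(-2 - T(6)) + 1/(13*5))**2 = ((0 + (-3 - 5))*(-2 - 1*2) + 1/(13*5))**2 = ((0 - 8)*(-2 - 2) + 1/65)**2 = (-8*(-4) + 1/65)**2 = (32 + 1/65)**2 = (2081/65)**2 = 4330561/4225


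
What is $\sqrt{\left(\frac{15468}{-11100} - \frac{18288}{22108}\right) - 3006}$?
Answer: $\frac{i \sqrt{3145082810785247}}{1022495} \approx 54.847 i$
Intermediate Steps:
$\sqrt{\left(\frac{15468}{-11100} - \frac{18288}{22108}\right) - 3006} = \sqrt{\left(15468 \left(- \frac{1}{11100}\right) - \frac{4572}{5527}\right) + \left(-5353 + 2347\right)} = \sqrt{\left(- \frac{1289}{925} - \frac{4572}{5527}\right) - 3006} = \sqrt{- \frac{11353403}{5112475} - 3006} = \sqrt{- \frac{15379453253}{5112475}} = \frac{i \sqrt{3145082810785247}}{1022495}$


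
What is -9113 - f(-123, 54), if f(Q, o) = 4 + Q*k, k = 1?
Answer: -8994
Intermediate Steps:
f(Q, o) = 4 + Q (f(Q, o) = 4 + Q*1 = 4 + Q)
-9113 - f(-123, 54) = -9113 - (4 - 123) = -9113 - 1*(-119) = -9113 + 119 = -8994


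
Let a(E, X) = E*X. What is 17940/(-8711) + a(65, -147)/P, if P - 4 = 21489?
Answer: -468818025/187225523 ≈ -2.5040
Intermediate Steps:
P = 21493 (P = 4 + 21489 = 21493)
17940/(-8711) + a(65, -147)/P = 17940/(-8711) + (65*(-147))/21493 = 17940*(-1/8711) - 9555*1/21493 = -17940/8711 - 9555/21493 = -468818025/187225523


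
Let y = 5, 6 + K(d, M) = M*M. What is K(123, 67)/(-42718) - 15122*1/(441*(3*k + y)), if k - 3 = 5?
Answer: -703314683/546320502 ≈ -1.2874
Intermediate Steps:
K(d, M) = -6 + M² (K(d, M) = -6 + M*M = -6 + M²)
k = 8 (k = 3 + 5 = 8)
K(123, 67)/(-42718) - 15122*1/(441*(3*k + y)) = (-6 + 67²)/(-42718) - 15122*1/(441*(3*8 + 5)) = (-6 + 4489)*(-1/42718) - 15122*1/(441*(24 + 5)) = 4483*(-1/42718) - 15122/(441*29) = -4483/42718 - 15122/12789 = -703314683/546320502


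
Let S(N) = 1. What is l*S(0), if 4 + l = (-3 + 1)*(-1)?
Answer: -2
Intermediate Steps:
l = -2 (l = -4 + (-3 + 1)*(-1) = -4 - 2*(-1) = -4 + 2 = -2)
l*S(0) = -2*1 = -2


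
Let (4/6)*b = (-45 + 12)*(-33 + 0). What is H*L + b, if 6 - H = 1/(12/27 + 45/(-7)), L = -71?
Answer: 901509/754 ≈ 1195.6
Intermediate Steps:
b = 3267/2 (b = 3*((-45 + 12)*(-33 + 0))/2 = 3*(-33*(-33))/2 = (3/2)*1089 = 3267/2 ≈ 1633.5)
H = 2325/377 (H = 6 - 1/(12/27 + 45/(-7)) = 6 - 1/(12*(1/27) + 45*(-⅐)) = 6 - 1/(4/9 - 45/7) = 6 - 1/(-377/63) = 6 - 1*(-63/377) = 6 + 63/377 = 2325/377 ≈ 6.1671)
H*L + b = (2325/377)*(-71) + 3267/2 = -165075/377 + 3267/2 = 901509/754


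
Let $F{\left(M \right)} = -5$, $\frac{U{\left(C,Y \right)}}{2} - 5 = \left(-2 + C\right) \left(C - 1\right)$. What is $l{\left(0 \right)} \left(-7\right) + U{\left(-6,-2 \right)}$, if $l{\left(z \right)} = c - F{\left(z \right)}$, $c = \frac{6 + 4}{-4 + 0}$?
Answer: $\frac{209}{2} \approx 104.5$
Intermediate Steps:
$c = - \frac{5}{2}$ ($c = \frac{10}{-4} = 10 \left(- \frac{1}{4}\right) = - \frac{5}{2} \approx -2.5$)
$U{\left(C,Y \right)} = 10 + 2 \left(-1 + C\right) \left(-2 + C\right)$ ($U{\left(C,Y \right)} = 10 + 2 \left(-2 + C\right) \left(C - 1\right) = 10 + 2 \left(-2 + C\right) \left(-1 + C\right) = 10 + 2 \left(-1 + C\right) \left(-2 + C\right)$)
$l{\left(z \right)} = \frac{5}{2}$ ($l{\left(z \right)} = - \frac{5}{2} - -5 = - \frac{5}{2} + 5 = \frac{5}{2}$)
$l{\left(0 \right)} \left(-7\right) + U{\left(-6,-2 \right)} = \frac{5}{2} \left(-7\right) + \left(14 - -36 + 2 \left(-6\right)^{2}\right) = - \frac{35}{2} + \left(14 + 36 + 2 \cdot 36\right) = - \frac{35}{2} + \left(14 + 36 + 72\right) = - \frac{35}{2} + 122 = \frac{209}{2}$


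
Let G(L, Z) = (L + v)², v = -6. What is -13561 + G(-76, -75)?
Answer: -6837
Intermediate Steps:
G(L, Z) = (-6 + L)² (G(L, Z) = (L - 6)² = (-6 + L)²)
-13561 + G(-76, -75) = -13561 + (-6 - 76)² = -13561 + (-82)² = -13561 + 6724 = -6837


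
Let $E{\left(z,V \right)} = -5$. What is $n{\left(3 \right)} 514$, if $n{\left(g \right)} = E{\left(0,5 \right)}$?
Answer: $-2570$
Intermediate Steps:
$n{\left(g \right)} = -5$
$n{\left(3 \right)} 514 = \left(-5\right) 514 = -2570$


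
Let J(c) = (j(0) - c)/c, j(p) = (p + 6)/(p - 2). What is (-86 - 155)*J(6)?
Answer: 723/2 ≈ 361.50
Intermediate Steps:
j(p) = (6 + p)/(-2 + p)
J(c) = (-3 - c)/c (J(c) = ((6 + 0)/(-2 + 0) - c)/c = (6/(-2) - c)/c = (-1/2*6 - c)/c = (-3 - c)/c)
(-86 - 155)*J(6) = (-86 - 155)*((-3 - 1*6)/6) = -241*(-3 - 6)/6 = -241*(-9)/6 = -241*(-3/2) = 723/2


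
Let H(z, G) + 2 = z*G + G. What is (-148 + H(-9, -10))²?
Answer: 4900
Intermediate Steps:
H(z, G) = -2 + G + G*z (H(z, G) = -2 + (z*G + G) = -2 + (G*z + G) = -2 + (G + G*z) = -2 + G + G*z)
(-148 + H(-9, -10))² = (-148 + (-2 - 10 - 10*(-9)))² = (-148 + (-2 - 10 + 90))² = (-148 + 78)² = (-70)² = 4900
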